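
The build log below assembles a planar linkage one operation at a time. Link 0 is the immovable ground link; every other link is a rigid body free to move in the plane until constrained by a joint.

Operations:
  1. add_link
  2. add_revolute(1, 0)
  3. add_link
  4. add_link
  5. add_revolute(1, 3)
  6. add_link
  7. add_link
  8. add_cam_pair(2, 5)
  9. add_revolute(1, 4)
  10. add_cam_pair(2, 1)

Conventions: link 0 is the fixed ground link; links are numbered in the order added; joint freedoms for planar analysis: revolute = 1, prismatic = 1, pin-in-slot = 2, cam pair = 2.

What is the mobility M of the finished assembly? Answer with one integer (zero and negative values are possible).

(L,J1,J2)=(1,0,0); link0 fixed
link1: (2,0,0)
R 1-0 [J1]: (2,1,0)
link2: (3,1,0)
link3: (4,1,0)
R 1-3 [J1]: (4,2,0)
link4: (5,2,0)
link5: (6,2,0)
C 2-5 [J2]: (6,2,1)
R 1-4 [J1]: (6,3,1)
C 2-1 [J2]: (6,3,2)
Grübler: 3·5 − 2·3 − 2 = 7

M = 7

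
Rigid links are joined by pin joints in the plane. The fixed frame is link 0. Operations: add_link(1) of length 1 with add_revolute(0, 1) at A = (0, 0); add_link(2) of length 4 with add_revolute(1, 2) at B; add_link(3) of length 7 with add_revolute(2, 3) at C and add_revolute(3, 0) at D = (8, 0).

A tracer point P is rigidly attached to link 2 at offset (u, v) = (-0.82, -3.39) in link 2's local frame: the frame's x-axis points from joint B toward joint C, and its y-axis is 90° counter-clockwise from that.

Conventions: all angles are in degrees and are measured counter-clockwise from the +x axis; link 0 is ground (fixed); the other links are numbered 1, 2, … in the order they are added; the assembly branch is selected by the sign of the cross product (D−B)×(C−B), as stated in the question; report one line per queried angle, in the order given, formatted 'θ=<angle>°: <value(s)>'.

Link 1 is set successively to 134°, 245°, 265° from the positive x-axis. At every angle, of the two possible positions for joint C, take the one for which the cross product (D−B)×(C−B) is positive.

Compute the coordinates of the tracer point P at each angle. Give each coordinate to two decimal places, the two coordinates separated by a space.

A=(0,0), D=(8.00,0)
θ=134°: B = A + 1.00·(cos134°, sin134°) = (-0.6947, 0.7193)
θ=134°: |BD| = 8.7244
θ=134°: circle(B,4.00) ∩ circle(D,7.00): a=2.4709, h=3.1456
θ=134°:   candidates: C₊=(2.0272,3.6505) cross=27.443; C₋=(1.5085,-2.6192) cross=-27.443
θ=134°:   branch + wants cross > 0 → take C=(2.0272,3.6505) (cross=27.443)
θ=134°: ex = (C−B)/|BC| = (0.6805,0.7328); ey = (-0.7328,0.6805)
θ=134°: P = B + -0.82·ex + -3.39·ey = (1.2315,-2.1883)
θ=245°: B = A + 1.00·(cos245°, sin245°) = (-0.4226, -0.9063)
θ=245°: |BD| = 8.4712
θ=245°: circle(B,4.00) ∩ circle(D,7.00): a=2.2879, h=3.2811
θ=245°:   candidates: C₊=(1.5011,2.6007) cross=27.795; C₋=(2.2031,-3.9238) cross=-27.795
θ=245°:   branch + wants cross > 0 → take C=(1.5011,2.6007) (cross=27.795)
θ=245°: ex = (C−B)/|BC| = (0.4809,0.8768); ey = (-0.8768,0.4809)
θ=245°: P = B + -0.82·ex + -3.39·ey = (2.1553,-3.2556)
θ=265°: B = A + 1.00·(cos265°, sin265°) = (-0.0872, -0.9962)
θ=265°: |BD| = 8.1483
θ=265°: circle(B,4.00) ∩ circle(D,7.00): a=2.0492, h=3.4352
θ=265°:   candidates: C₊=(1.5267,2.6638) cross=27.991; C₋=(2.3666,-4.1551) cross=-27.991
θ=265°:   branch + wants cross > 0 → take C=(1.5267,2.6638) (cross=27.991)
θ=265°: ex = (C−B)/|BC| = (0.4035,0.9150); ey = (-0.9150,0.4035)
θ=265°: P = B + -0.82·ex + -3.39·ey = (2.6839,-3.1142)

θ=134°: 1.23 -2.19
θ=245°: 2.16 -3.26
θ=265°: 2.68 -3.11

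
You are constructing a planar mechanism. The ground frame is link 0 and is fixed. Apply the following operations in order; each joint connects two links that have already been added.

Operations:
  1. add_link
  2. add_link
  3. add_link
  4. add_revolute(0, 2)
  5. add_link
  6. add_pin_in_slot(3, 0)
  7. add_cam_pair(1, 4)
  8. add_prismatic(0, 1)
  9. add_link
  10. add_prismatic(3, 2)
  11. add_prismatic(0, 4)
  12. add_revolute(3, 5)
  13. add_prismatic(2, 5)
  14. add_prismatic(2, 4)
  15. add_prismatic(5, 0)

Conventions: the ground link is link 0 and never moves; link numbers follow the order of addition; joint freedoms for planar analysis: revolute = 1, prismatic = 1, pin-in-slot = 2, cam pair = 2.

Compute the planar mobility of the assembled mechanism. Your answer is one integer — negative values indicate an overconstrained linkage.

L=1 J1=0 J2=0
add link → L=2 J1=0 J2=0
add link → L=3 J1=0 J2=0
add link → L=4 J1=0 J2=0
R@0,2 dof=1 J1 → L=4 J1=1 J2=0
add link → L=5 J1=1 J2=0
PS@3,0 dof=2 J2 → L=5 J1=1 J2=1
C@1,4 dof=2 J2 → L=5 J1=1 J2=2
P@0,1 dof=1 J1 → L=5 J1=2 J2=2
add link → L=6 J1=2 J2=2
P@3,2 dof=1 J1 → L=6 J1=3 J2=2
P@0,4 dof=1 J1 → L=6 J1=4 J2=2
R@3,5 dof=1 J1 → L=6 J1=5 J2=2
P@2,5 dof=1 J1 → L=6 J1=6 J2=2
P@2,4 dof=1 J1 → L=6 J1=7 J2=2
P@5,0 dof=1 J1 → L=6 J1=8 J2=2
M=3(L−1)−2J1−J2=3·5−2·8−2=-3

M = -3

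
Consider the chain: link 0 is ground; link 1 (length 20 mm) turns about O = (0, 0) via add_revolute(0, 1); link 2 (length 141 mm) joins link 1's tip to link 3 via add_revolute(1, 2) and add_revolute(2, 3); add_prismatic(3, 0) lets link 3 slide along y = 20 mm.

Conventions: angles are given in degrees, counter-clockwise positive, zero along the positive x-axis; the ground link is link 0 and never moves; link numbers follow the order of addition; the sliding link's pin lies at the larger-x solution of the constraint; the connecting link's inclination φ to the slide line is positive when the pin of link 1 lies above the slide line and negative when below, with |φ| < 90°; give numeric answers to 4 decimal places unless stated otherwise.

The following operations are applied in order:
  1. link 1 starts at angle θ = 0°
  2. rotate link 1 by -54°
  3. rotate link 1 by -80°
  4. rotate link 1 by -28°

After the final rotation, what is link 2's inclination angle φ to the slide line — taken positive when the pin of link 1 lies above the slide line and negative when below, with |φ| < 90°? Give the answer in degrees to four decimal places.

geometry: r = 20 mm, L = 141 mm, e = 20 mm; θ starts at 0°
rotate link 1 by -54°: θ ← 0° -54° = -54°
rotate link 1 by -80°: θ ← -54° -80° = -134°
rotate link 1 by -28°: θ ← -134° -28° = -162°
h = r sin θ − e = -6.180340 − 20 = -26.180340
sin φ = h / L = -26.180340 / 141 = -0.18567617
φ = arcsin(-0.18567617) = -10.700557°

-10.7006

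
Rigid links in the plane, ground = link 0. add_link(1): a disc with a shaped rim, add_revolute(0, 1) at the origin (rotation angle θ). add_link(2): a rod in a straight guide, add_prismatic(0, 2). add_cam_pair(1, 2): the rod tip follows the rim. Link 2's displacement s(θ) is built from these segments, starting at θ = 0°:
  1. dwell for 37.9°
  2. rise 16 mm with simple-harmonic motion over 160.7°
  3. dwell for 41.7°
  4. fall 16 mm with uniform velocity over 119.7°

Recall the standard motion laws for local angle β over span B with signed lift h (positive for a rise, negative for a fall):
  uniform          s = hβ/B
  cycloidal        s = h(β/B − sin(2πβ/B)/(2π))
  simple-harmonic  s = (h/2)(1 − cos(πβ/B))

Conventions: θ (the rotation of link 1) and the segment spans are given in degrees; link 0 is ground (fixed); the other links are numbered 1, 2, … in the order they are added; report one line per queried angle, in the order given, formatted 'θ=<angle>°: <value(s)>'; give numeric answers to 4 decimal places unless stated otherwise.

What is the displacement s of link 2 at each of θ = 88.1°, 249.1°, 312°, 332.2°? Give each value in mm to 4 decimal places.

segment 1 (0° to 37.9°, dwell): s unchanged at 0.0000
θ = 88.1° falls in segment 2 (37.9° to 198.6°, simple-harmonic, h = 16): β = 88.1 − 37.9 = 50.2°, B = 160.7°; Δs = 16/2·(1 − cos(π·0.3124)) = 3.5530; s = 0.0000 + 3.5530 = 3.5530
segment 2 (37.9° to 198.6°, simple-harmonic, h = 16) is passed completely: s = 0.0000 + (16) = 16.0000
segment 3 (198.6° to 240.3°, dwell): s unchanged at 16.0000
θ = 249.1° falls in segment 4 (240.3° to 360°, uniform, h = -16): β = 249.1 − 240.3 = 8.8°, B = 119.7°; Δs = -16·8.8/119.7 = -1.1763; s = 16.0000 − 1.1763 = 14.8237
θ = 312° falls in segment 4 (240.3° to 360°, uniform, h = -16): β = 312 − 240.3 = 71.7°, B = 119.7°; Δs = -16·71.7/119.7 = -9.5840; s = 16.0000 − 9.5840 = 6.4160
θ = 332.2° falls in segment 4 (240.3° to 360°, uniform, h = -16): β = 332.2 − 240.3 = 91.9°, B = 119.7°; Δs = -16·91.9/119.7 = -12.2840; s = 16.0000 − 12.2840 = 3.7160

θ=88.1°: 3.5530
θ=249.1°: 14.8237
θ=312°: 6.4160
θ=332.2°: 3.7160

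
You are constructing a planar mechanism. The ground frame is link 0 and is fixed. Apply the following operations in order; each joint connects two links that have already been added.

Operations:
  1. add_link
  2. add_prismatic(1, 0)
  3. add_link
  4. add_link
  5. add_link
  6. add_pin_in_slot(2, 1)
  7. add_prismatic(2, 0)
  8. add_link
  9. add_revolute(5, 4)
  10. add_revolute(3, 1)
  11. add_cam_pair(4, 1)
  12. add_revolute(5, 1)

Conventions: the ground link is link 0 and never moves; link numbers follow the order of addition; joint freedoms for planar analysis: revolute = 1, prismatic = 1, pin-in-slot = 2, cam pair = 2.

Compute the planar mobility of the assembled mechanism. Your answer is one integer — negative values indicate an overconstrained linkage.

(L,J1,J2)=(1,0,0); link0 fixed
link1: (2,0,0)
P 1-0 [J1]: (2,1,0)
link2: (3,1,0)
link3: (4,1,0)
link4: (5,1,0)
PS 2-1 [J2]: (5,1,1)
P 2-0 [J1]: (5,2,1)
link5: (6,2,1)
R 5-4 [J1]: (6,3,1)
R 3-1 [J1]: (6,4,1)
C 4-1 [J2]: (6,4,2)
R 5-1 [J1]: (6,5,2)
Grübler: 3·5 − 2·5 − 2 = 3

M = 3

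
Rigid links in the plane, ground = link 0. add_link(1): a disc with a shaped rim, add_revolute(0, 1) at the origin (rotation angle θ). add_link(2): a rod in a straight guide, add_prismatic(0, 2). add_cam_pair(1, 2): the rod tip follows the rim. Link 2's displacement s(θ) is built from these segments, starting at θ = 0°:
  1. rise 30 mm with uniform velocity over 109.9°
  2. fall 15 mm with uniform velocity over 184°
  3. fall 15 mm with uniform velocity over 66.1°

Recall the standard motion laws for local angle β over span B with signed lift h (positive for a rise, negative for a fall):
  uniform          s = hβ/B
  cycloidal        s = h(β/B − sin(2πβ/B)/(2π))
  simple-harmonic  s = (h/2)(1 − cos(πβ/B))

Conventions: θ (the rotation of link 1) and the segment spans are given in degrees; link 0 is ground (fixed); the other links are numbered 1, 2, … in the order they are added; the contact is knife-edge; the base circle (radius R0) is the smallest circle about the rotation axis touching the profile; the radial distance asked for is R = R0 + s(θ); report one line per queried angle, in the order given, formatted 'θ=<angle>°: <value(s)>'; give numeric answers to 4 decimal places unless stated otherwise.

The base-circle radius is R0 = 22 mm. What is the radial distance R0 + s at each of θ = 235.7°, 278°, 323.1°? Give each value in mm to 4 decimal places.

segment 1 (0° to 109.9°, uniform, h = 30) is passed completely: s = 0.0000 + (30) = 30.0000
θ = 235.7° falls in segment 2 (109.9° to 293.9°, uniform, h = -15): β = 235.7 − 109.9 = 125.8°, B = 184°; Δs = -15·125.8/184 = -10.2554; s = 30.0000 − 10.2554 = 19.7446
θ = 278° falls in segment 2 (109.9° to 293.9°, uniform, h = -15): β = 278 − 109.9 = 168.1°, B = 184°; Δs = -15·168.1/184 = -13.7038; s = 30.0000 − 13.7038 = 16.2962
segment 2 (109.9° to 293.9°, uniform, h = -15) is passed completely: s = 30.0000 + (-15) = 15.0000
θ = 323.1° falls in segment 3 (293.9° to 360°, uniform, h = -15): β = 323.1 − 293.9 = 29.2°, B = 66.1°; Δs = -15·29.2/66.1 = -6.6263; s = 15.0000 − 6.6263 = 8.3737
θ=235.7°: R = R0 + s = 22 + 19.7446 = 41.7446
θ=278°: R = R0 + s = 22 + 16.2962 = 38.2962
θ=323.1°: R = R0 + s = 22 + 8.3737 = 30.3737

θ=235.7°: 41.7446
θ=278°: 38.2962
θ=323.1°: 30.3737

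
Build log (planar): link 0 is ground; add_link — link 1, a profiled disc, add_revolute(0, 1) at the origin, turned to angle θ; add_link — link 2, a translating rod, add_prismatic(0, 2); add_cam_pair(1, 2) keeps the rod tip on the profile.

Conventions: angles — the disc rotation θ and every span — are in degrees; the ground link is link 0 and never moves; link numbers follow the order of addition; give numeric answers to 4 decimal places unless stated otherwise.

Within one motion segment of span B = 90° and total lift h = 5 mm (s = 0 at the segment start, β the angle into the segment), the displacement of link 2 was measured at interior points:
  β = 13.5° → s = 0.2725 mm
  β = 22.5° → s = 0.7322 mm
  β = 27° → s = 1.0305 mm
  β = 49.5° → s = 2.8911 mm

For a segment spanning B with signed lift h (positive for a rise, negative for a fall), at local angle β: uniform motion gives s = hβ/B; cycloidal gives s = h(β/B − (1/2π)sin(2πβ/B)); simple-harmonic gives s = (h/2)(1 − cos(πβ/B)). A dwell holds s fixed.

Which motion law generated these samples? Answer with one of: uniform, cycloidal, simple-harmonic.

candidates at β/B = r: uniform s = h·r (linear in β); cycloidal s = h·(r − sin(2πr)/(2π)); simple-harmonic s = (h/2)(1 − cos(πr))
β=13.5°: printed 0.2725 | uniform 0.7500, cycloidal 0.1062, simple-harmonic 0.2725
β=22.5°: printed 0.7322 | uniform 1.2500, cycloidal 0.4542, simple-harmonic 0.7322
β=27°: printed 1.0305 | uniform 1.5000, cycloidal 0.7432, simple-harmonic 1.0305
β=49.5°: printed 2.8911 | uniform 2.7500, cycloidal 2.9959, simple-harmonic 2.8911
only one law matches every sample → simple-harmonic

simple-harmonic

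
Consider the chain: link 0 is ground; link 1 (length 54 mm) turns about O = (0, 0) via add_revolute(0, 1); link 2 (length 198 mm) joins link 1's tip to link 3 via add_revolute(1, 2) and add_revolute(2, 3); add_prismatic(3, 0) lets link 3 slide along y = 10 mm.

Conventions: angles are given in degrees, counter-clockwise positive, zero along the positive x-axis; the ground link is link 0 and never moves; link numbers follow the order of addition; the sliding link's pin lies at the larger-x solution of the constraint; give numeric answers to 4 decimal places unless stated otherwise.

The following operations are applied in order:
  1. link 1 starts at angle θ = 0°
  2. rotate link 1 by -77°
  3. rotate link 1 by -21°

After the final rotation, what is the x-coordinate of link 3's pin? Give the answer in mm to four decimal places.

geometry: r = 54 mm, L = 198 mm, e = 10 mm; θ starts at 0°
rotate link 1 by -77°: θ ← 0° -77° = -77°
rotate link 1 by -21°: θ ← -77° -21° = -98°
crank pin P = (r cos θ, r sin θ) = (-7.515347, -53.474476)
h = r sin θ − e = -53.474476 − 10 = -63.474476
x = r cos θ + √(L² − h²) = -7.515347 + 187.549969 = 180.034622

180.0346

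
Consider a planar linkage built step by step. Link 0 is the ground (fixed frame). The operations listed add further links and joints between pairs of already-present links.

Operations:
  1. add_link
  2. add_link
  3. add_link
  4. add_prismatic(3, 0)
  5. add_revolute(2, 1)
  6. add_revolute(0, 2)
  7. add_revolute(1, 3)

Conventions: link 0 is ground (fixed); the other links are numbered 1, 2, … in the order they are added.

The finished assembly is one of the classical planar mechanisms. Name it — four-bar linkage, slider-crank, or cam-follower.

links: 4 (incl. ground); joints: 3 revolute, 1 prismatic, 0 higher (cam) pair, forming one closed loop
4 links, 3 revolutes + 1 prismatic in one loop → slider-crank

slider-crank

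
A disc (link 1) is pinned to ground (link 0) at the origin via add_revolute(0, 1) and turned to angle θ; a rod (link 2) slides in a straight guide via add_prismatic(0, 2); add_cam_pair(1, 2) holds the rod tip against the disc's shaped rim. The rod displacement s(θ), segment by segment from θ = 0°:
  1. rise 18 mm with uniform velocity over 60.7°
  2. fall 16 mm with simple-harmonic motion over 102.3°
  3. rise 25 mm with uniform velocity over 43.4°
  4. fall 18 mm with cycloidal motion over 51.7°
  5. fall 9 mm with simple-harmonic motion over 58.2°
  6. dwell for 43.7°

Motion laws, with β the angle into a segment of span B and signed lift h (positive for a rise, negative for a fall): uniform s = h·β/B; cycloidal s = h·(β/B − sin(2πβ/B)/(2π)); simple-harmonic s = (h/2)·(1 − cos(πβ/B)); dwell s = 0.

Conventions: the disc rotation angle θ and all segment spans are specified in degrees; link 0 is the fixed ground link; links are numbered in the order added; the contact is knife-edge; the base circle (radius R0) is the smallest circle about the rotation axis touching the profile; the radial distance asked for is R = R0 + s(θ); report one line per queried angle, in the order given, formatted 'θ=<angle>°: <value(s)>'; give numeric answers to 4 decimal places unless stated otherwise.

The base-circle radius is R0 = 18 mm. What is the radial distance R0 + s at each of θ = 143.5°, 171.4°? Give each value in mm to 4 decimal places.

segment 1 (0° to 60.7°, uniform, h = 18) is passed completely: s = 0.0000 + (18) = 18.0000
θ = 143.5° falls in segment 2 (60.7° to 163°, simple-harmonic, h = -16): β = 143.5 − 60.7 = 82.8°, B = 102.3°; Δs = -16/2·(1 − cos(π·0.8094)) = -14.6079; s = 18.0000 − 14.6079 = 3.3921
segment 2 (60.7° to 163°, simple-harmonic, h = -16) is passed completely: s = 18.0000 + (-16) = 2.0000
θ = 171.4° falls in segment 3 (163° to 206.4°, uniform, h = 25): β = 171.4 − 163 = 8.4°, B = 43.4°; Δs = 25·8.4/43.4 = 4.8387; s = 2.0000 + 4.8387 = 6.8387
θ=143.5°: R = R0 + s = 18 + 3.3921 = 21.3921
θ=171.4°: R = R0 + s = 18 + 6.8387 = 24.8387

θ=143.5°: 21.3921
θ=171.4°: 24.8387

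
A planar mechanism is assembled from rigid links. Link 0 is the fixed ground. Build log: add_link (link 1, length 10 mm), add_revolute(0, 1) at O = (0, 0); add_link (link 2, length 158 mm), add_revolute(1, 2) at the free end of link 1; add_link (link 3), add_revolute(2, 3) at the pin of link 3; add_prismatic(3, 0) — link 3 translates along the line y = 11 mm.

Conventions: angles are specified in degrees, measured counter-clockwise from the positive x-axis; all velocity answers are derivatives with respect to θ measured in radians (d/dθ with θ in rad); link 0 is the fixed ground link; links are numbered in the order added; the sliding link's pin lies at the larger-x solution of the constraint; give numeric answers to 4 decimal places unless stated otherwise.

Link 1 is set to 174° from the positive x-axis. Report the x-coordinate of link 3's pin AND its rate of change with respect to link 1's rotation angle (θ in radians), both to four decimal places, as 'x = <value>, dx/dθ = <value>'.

geometry: r = 10 mm, L = 158 mm, e = 11 mm
crank pin P = (r cos θ, r sin θ) = (-9.945219, 1.045285)
h = r sin θ − e = 1.045285 − 11 = -9.954715
x = r cos θ + √(L² − h²) = -9.945219 + 157.686092 = 147.740873
dx/dθ = −r sin θ − h·r cos θ/√(L² − h²) (θ in radians; h = -9.954715) = -1.673126

x = 147.7409, dx/dθ = -1.6731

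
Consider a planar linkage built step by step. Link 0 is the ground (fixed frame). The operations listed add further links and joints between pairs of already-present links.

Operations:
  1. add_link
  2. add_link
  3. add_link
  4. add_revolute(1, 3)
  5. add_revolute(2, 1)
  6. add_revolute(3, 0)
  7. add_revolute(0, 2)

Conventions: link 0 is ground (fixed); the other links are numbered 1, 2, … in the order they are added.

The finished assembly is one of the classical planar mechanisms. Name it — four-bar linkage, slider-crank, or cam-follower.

links: 4 (incl. ground); joints: 4 revolute, 0 prismatic, 0 higher (cam) pair, forming one closed loop
4 links in a single 4R loop → four-bar linkage

four-bar linkage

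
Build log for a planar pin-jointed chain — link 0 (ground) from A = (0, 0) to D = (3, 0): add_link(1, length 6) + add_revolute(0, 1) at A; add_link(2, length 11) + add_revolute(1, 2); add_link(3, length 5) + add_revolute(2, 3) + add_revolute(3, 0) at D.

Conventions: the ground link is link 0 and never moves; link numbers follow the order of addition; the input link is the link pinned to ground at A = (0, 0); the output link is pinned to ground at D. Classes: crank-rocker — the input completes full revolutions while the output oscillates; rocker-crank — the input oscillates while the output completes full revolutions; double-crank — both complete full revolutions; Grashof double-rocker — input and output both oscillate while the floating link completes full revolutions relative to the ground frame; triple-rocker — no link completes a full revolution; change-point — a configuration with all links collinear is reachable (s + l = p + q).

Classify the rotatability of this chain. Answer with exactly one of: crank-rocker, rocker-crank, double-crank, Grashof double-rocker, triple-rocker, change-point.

lengths: ground=3, input=6, coupler=11, output=5
sorted: s=3 (shortest), l=11 (longest), p+q=11
s + l = 14 vs p + q = 11
s + l > p + q → non-Grashof → no link fully rotates → triple-rocker

triple-rocker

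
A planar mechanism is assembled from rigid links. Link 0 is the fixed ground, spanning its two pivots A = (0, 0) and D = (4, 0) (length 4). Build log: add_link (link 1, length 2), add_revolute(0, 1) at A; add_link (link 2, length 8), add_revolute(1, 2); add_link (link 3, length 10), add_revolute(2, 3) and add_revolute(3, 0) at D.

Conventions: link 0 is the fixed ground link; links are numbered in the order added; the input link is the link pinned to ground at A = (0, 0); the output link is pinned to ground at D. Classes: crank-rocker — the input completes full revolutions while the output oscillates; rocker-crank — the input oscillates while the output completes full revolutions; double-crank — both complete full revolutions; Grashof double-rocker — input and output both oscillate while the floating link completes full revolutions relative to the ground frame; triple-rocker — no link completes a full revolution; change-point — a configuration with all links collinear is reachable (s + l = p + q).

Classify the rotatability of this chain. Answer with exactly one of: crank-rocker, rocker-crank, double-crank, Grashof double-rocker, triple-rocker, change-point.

lengths: ground=4, input=2, coupler=8, output=10
sorted: s=2 (shortest), l=10 (longest), p+q=12
s + l = 12 vs p + q = 12
s + l = p + q → change-point (collinear configuration reachable)

change-point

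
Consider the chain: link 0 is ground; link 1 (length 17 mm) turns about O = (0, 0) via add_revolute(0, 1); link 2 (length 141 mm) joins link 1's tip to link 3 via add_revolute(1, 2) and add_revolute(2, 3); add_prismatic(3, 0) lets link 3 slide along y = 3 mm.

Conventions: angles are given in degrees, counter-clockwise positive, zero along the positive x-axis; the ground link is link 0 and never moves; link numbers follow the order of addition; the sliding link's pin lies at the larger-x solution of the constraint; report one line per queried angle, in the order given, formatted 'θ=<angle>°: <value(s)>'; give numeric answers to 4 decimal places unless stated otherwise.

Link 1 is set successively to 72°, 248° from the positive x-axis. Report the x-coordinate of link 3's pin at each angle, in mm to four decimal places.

geometry: r = 17 mm, L = 141 mm, e = 3 mm
θ=72°: crank pin P = (r cos θ, r sin θ) = (5.253289, 16.167961)
θ=72°: h = r sin θ − e = 16.167961 − 3 = 13.167961
θ=72°: x = r cos θ + √(L² − h²) = 5.253289 + 140.383777 = 145.637066
θ=248°: crank pin P = (r cos θ, r sin θ) = (-6.368312, -15.762126)
θ=248°: h = r sin θ − e = -15.762126 − 3 = -18.762126
θ=248°: x = r cos θ + √(L² − h²) = -6.368312 + 139.746136 = 133.377824

θ=72°: 145.6371
θ=248°: 133.3778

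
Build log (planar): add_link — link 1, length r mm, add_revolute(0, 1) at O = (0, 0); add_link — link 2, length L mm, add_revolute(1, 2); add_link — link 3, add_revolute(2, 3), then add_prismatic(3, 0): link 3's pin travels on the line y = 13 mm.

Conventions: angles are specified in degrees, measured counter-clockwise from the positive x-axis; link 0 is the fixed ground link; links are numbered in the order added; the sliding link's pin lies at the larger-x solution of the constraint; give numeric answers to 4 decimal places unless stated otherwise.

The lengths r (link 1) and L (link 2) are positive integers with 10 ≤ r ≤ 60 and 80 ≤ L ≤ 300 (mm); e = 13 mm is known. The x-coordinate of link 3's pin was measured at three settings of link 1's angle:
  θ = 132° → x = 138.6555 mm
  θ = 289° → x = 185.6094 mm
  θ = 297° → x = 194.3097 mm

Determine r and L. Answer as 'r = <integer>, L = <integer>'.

constraint per measurement: (x − r cos θ)² + (r sin θ − e)² = L²
subtracting the θ₁ and θ₂ equations cancels the r² and L² terms:
r = (x₁² − x₂²) / (2[(x₁cos θ₁ + e sin θ₁) − (x₂cos θ₂ + e sin θ₂)]) = 57.9999 → r = 58
L² = (x₁ − r cos θ₁)² + (r sin θ₁ − e)² = 32400.0074 → L = 180.0000 → L = 180
check at θ₃=297°: x = 194.3097 (printed 194.3097) ✓

r = 58, L = 180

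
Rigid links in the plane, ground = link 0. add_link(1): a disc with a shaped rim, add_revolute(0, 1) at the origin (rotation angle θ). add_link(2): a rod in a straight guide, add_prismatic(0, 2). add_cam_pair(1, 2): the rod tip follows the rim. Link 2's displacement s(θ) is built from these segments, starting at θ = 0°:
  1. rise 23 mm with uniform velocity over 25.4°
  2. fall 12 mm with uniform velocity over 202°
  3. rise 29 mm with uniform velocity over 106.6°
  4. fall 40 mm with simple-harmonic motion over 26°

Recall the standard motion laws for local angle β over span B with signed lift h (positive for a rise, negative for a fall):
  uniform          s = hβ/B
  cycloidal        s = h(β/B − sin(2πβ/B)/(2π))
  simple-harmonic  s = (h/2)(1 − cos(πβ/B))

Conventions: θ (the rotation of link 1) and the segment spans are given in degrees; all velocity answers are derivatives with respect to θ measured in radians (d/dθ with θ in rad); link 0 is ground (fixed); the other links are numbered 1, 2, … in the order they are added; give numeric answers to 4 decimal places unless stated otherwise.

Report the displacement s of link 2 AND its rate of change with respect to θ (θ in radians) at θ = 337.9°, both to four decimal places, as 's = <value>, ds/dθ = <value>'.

segment 1 (0° to 25.4°, uniform, h = 23) is passed completely: s = 0.0000 + (23) = 23.0000
segment 2 (25.4° to 227.4°, uniform, h = -12) is passed completely: s = 23.0000 + (-12) = 11.0000
segment 3 (227.4° to 334°, uniform, h = 29) is passed completely: s = 11.0000 + (29) = 40.0000
θ = 337.9° falls in segment 4 (334° to 360°, simple-harmonic, h = -40): β = 337.9 − 334 = 3.9°, B = 26°; Δs = -40/2·(1 − cos(π·0.1500)) = -2.1799; s = 40.0000 − 2.1799 = 37.8201
velocity in seg [334°–360°] (simple-harmonic), θ in radians: β = 3.9° = 0.0681 rad, B = 26° = 0.4538 rad; ds/dθ = (πh/(2B)) sin(πβ/B) = (π·(-40)/(2·0.4538)) sin(π·0.1500) = -62.860223 mm/rad

s = 37.8201, ds/dθ = -62.8602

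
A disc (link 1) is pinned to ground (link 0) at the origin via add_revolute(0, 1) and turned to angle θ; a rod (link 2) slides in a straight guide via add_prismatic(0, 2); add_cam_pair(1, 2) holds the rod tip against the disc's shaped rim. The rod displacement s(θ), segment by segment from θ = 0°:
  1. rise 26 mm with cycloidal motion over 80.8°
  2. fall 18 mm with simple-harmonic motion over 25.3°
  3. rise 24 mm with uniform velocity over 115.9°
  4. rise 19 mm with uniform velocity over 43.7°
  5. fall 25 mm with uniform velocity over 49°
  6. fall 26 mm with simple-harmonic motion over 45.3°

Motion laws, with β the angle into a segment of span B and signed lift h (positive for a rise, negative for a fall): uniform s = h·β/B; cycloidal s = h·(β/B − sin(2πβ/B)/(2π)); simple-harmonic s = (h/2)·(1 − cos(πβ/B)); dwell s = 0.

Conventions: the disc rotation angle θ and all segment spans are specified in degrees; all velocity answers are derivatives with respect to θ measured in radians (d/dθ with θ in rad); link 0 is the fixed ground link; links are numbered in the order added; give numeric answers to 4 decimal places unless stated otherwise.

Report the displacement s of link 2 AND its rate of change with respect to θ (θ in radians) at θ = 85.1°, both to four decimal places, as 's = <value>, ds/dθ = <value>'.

segment 1 (0° to 80.8°, cycloidal, h = 26) is passed completely: s = 0.0000 + (26) = 26.0000
θ = 85.1° falls in segment 2 (80.8° to 106.1°, simple-harmonic, h = -18): β = 85.1 − 80.8 = 4.3°, B = 25.3°; Δs = -18/2·(1 − cos(π·0.1700)) = -1.2528; s = 26.0000 − 1.2528 = 24.7472
velocity in seg [80.8°–106.1°] (simple-harmonic), θ in radians: β = 4.3° = 0.0750 rad, B = 25.3° = 0.4416 rad; ds/dθ = (πh/(2B)) sin(πβ/B) = (π·(-18)/(2·0.4416)) sin(π·0.1700) = -32.587903 mm/rad

s = 24.7472, ds/dθ = -32.5879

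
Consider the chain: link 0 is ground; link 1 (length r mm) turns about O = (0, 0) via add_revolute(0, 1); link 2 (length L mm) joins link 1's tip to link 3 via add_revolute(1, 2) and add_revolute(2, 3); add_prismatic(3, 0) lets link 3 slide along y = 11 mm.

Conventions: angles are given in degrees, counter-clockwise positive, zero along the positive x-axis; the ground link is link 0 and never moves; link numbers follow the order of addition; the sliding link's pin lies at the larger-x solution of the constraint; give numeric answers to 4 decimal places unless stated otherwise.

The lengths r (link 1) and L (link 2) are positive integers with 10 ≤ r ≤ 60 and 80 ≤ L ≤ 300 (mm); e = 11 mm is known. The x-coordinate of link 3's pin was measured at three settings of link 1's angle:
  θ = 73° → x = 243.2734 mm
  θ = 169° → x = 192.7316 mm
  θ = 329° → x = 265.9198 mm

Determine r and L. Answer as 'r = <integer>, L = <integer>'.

constraint per measurement: (x − r cos θ)² + (r sin θ − e)² = L²
subtracting the θ₁ and θ₂ equations cancels the r² and L² terms:
r = (x₁² − x₂²) / (2[(x₁cos θ₁ + e sin θ₁) − (x₂cos θ₂ + e sin θ₂)]) = 41.0000 → r = 41
L² = (x₁ − r cos θ₁)² + (r sin θ₁ − e)² = 54289.0070 → L = 233.0000 → L = 233
check at θ₃=329°: x = 265.9198 (printed 265.9198) ✓

r = 41, L = 233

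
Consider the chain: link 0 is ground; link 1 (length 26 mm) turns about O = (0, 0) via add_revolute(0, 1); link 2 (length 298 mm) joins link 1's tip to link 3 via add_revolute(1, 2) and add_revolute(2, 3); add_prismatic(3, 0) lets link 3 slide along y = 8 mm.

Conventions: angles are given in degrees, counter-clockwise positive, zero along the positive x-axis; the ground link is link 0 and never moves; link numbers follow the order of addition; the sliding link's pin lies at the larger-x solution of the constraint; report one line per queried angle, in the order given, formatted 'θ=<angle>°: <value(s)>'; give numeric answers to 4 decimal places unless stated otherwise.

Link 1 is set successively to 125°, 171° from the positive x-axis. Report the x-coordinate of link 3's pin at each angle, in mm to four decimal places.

geometry: r = 26 mm, L = 298 mm, e = 8 mm
θ=125°: crank pin P = (r cos θ, r sin θ) = (-14.912987, 21.297953)
θ=125°: h = r sin θ − e = 21.297953 − 8 = 13.297953
θ=125°: x = r cos θ + √(L² − h²) = -14.912987 + 297.703148 = 282.790161
θ=171°: crank pin P = (r cos θ, r sin θ) = (-25.679897, 4.067296)
θ=171°: h = r sin θ − e = 4.067296 − 8 = -3.932704
θ=171°: x = r cos θ + √(L² − h²) = -25.679897 + 297.974049 = 272.294152

θ=125°: 282.7902
θ=171°: 272.2942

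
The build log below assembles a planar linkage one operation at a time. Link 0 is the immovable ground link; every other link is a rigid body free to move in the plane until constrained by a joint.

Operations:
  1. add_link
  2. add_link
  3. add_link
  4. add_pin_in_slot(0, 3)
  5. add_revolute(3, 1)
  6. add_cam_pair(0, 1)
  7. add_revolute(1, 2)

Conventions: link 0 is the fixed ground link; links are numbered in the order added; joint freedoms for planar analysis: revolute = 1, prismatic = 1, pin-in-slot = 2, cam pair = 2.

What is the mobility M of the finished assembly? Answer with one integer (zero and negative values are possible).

L=1 J1=0 J2=0
add link → L=2 J1=0 J2=0
add link → L=3 J1=0 J2=0
add link → L=4 J1=0 J2=0
PS@0,3 dof=2 J2 → L=4 J1=0 J2=1
R@3,1 dof=1 J1 → L=4 J1=1 J2=1
C@0,1 dof=2 J2 → L=4 J1=1 J2=2
R@1,2 dof=1 J1 → L=4 J1=2 J2=2
M=3(L−1)−2J1−J2=3·3−2·2−2=3

M = 3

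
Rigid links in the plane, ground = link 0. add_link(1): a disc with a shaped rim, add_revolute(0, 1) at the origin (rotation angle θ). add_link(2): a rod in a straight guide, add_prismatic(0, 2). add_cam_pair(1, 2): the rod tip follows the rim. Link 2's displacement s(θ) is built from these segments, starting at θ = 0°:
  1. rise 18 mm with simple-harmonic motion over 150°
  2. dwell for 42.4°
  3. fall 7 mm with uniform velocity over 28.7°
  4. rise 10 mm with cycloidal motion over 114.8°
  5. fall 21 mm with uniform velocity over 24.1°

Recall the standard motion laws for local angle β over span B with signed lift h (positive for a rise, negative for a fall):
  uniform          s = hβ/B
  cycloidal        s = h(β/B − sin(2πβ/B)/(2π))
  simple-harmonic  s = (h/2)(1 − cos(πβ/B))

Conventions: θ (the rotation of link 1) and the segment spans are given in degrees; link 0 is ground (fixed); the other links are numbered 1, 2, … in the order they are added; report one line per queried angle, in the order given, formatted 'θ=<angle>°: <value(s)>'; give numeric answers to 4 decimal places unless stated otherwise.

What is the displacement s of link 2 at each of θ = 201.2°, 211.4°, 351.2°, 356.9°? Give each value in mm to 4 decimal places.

segment 1 (0° to 150°, simple-harmonic, h = 18) is passed completely: s = 0.0000 + (18) = 18.0000
segment 2 (150° to 192.4°, dwell): s unchanged at 18.0000
θ = 201.2° falls in segment 3 (192.4° to 221.1°, uniform, h = -7): β = 201.2 − 192.4 = 8.8°, B = 28.7°; Δs = -7·8.8/28.7 = -2.1463; s = 18.0000 − 2.1463 = 15.8537
θ = 211.4° falls in segment 3 (192.4° to 221.1°, uniform, h = -7): β = 211.4 − 192.4 = 19°, B = 28.7°; Δs = -7·19/28.7 = -4.6341; s = 18.0000 − 4.6341 = 13.3659
segment 3 (192.4° to 221.1°, uniform, h = -7) is passed completely: s = 18.0000 + (-7) = 11.0000
segment 4 (221.1° to 335.9°, cycloidal, h = 10) is passed completely: s = 11.0000 + (10) = 21.0000
θ = 351.2° falls in segment 5 (335.9° to 360°, uniform, h = -21): β = 351.2 − 335.9 = 15.3°, B = 24.1°; Δs = -21·15.3/24.1 = -13.3320; s = 21.0000 − 13.3320 = 7.6680
θ = 356.9° falls in segment 5 (335.9° to 360°, uniform, h = -21): β = 356.9 − 335.9 = 21°, B = 24.1°; Δs = -21·21/24.1 = -18.2988; s = 21.0000 − 18.2988 = 2.7012

θ=201.2°: 15.8537
θ=211.4°: 13.3659
θ=351.2°: 7.6680
θ=356.9°: 2.7012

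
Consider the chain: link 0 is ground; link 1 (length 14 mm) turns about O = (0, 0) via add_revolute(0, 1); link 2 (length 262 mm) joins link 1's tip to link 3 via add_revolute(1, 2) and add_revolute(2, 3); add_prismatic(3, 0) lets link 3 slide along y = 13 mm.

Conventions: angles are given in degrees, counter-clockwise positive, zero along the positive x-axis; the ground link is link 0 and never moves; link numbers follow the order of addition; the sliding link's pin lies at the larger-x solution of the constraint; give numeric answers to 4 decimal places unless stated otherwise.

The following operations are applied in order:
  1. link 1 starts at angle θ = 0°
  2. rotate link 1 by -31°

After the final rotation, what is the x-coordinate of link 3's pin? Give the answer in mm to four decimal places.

geometry: r = 14 mm, L = 262 mm, e = 13 mm; θ starts at 0°
rotate link 1 by -31°: θ ← 0° -31° = -31°
crank pin P = (r cos θ, r sin θ) = (12.000342, -7.210533)
h = r sin θ − e = -7.210533 − 13 = -20.210533
x = r cos θ + √(L² − h²) = 12.000342 + 261.219322 = 273.219665

273.2197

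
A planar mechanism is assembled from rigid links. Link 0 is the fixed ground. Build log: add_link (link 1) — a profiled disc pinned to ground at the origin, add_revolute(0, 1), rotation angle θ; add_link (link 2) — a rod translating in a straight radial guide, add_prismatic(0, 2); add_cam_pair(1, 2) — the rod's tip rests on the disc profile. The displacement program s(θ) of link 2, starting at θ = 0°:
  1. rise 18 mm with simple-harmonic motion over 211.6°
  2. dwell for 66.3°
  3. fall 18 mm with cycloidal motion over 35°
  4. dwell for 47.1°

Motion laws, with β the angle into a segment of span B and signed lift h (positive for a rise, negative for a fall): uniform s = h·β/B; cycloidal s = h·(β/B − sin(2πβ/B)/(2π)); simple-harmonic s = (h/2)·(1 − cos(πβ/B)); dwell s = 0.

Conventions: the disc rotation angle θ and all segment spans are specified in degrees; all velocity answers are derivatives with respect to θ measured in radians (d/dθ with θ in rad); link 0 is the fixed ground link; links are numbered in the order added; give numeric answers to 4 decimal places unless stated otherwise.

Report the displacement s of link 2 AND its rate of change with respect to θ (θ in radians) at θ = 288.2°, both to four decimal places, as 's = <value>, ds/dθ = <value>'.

seg 1 [0°–211.6°] simple-harmonic, h=18: full span → s += 18 → s = 18.0000
seg 2 [211.6°–277.9°] dwell: s stays 18.0000
seg 3 [277.9°–312.9°] cycloidal, h=-18: θ=288.2° here. β=10.3, B=35. -18·(0.2943 − sin(2π·0.2943)/(2π)) = -2.5425 → s = 15.4575
velocity in seg [277.9°–312.9°] (cycloidal), θ in radians: β = 10.3° = 0.1798 rad, B = 35° = 0.6109 rad; ds/dθ = (h/B)(1 − cos(2πβ/B)) = ((-18)/0.6109)(1 − cos(2π·0.2943)) = -37.560188 mm/rad

s = 15.4575, ds/dθ = -37.5602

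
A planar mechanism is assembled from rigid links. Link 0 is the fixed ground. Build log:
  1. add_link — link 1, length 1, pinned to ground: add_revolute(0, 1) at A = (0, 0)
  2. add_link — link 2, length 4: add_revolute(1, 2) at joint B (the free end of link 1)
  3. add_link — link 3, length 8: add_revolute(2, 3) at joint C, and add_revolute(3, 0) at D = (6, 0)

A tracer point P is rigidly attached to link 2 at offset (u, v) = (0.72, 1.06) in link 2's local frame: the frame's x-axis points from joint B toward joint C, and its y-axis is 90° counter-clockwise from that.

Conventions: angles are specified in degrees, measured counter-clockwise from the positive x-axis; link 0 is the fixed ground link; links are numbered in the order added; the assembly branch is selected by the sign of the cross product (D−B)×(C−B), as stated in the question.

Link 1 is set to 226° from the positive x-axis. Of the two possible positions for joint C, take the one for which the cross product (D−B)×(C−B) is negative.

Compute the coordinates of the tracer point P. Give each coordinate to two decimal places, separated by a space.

A=(0,0), D=(6.00,0)
B = A + 1.00·(cos226°, sin226°) = (-0.6947, -0.7193)
|BD| = 6.7332
circle(B,4.00) ∩ circle(D,8.00): a=-0.1978, h=3.9951
  candidates: C₊=(-1.3182,3.2318) cross=26.900; C₋=(-0.4645,-4.7127) cross=-26.900
  branch - wants cross < 0 → take C=(-0.4645,-4.7127) (cross=-26.900)
ex = (C−B)/|BC| = (0.0575,-0.9983); ey = (0.9983,0.0575)
P = B + 0.72·ex + 1.06·ey = (0.4050,-1.3772)

0.41 -1.38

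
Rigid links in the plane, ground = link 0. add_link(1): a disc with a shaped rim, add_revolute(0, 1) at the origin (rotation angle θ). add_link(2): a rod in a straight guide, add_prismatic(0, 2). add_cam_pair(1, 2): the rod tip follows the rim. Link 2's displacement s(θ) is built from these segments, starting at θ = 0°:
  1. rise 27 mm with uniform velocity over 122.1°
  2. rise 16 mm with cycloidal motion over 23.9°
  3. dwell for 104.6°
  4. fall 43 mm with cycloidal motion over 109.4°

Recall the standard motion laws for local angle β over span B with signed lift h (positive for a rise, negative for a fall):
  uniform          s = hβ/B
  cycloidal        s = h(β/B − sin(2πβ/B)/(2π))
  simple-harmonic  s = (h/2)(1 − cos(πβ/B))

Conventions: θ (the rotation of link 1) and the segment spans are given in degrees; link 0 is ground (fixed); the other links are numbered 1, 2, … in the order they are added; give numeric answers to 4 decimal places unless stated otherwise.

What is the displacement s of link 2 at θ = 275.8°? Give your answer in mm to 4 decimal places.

segment 1 (0° to 122.1°, uniform, h = 27) is passed completely: s = 0.0000 + (27) = 27.0000
segment 2 (122.1° to 146°, cycloidal, h = 16) is passed completely: s = 27.0000 + (16) = 43.0000
segment 3 (146° to 250.6°, dwell): s unchanged at 43.0000
θ = 275.8° falls in segment 4 (250.6° to 360°, cycloidal, h = -43): β = 275.8 − 250.6 = 25.2°, B = 109.4°; Δs = -43·(0.2303 − sin(2π·0.2303)/(2π)) = -3.1134; s = 43.0000 − 3.1134 = 39.8866

39.8866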